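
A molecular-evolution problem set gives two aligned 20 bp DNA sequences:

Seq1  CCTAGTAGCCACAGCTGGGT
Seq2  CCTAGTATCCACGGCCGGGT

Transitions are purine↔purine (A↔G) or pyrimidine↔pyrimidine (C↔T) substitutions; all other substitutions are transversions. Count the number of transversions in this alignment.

The sequences differ at positions 8 (G/T, transversion), 13 (A/G, transition), 16 (T/C, transition).
Of the 3 differences, 2 transitions and 1 transversion, so the answer is 1.

1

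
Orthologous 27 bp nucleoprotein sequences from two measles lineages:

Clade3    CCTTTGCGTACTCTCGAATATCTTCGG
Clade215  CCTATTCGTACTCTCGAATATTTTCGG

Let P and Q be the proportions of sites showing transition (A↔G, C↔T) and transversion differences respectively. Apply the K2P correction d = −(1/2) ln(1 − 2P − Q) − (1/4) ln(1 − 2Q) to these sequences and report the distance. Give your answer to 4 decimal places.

Differing sites — 4:T/A (Tv); 6:G/T (Tv); 22:C/T (Ti).
Of the 3 differences, 1 transition and 2 transversions over 27 sites: P = 1/27 = 0.037037, Q = 2/27 = 0.074074.
d = −0.5·ln(0.851852) − 0.25·ln(0.851852) = −0.5·(-0.160342) − 0.25·(-0.160342) = 0.1203.

0.1203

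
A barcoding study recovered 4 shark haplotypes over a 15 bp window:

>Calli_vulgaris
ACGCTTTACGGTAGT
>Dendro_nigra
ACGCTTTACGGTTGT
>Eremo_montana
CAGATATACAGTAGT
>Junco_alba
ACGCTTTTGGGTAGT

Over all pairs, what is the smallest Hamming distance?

Pairwise Hamming distances:
  Calli_vulgaris vs Dendro_nigra: 1
  Calli_vulgaris vs Eremo_montana: 5
  Calli_vulgaris vs Junco_alba: 2
  Dendro_nigra vs Eremo_montana: 6
  Dendro_nigra vs Junco_alba: 3
  Eremo_montana vs Junco_alba: 7
The smallest is 1, between Calli_vulgaris and Dendro_nigra.

1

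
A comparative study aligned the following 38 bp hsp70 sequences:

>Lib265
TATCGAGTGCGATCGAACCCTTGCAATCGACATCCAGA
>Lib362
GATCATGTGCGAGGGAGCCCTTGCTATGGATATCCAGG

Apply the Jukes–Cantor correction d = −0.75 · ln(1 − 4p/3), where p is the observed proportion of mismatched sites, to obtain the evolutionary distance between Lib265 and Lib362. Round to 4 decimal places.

Differing sites — 1:T/G; 5:G/A; 6:A/T; 13:T/G; 14:C/G; 17:A/G; 25:A/T; 28:C/G; 31:C/T; 38:A/G.
p = 10/38 = 0.263158.
d = −0.75 · ln(1 − (4/3)·0.263158) = −0.75 · ln(0.649123) = −0.75 · (-0.432133) = 0.3241.

0.3241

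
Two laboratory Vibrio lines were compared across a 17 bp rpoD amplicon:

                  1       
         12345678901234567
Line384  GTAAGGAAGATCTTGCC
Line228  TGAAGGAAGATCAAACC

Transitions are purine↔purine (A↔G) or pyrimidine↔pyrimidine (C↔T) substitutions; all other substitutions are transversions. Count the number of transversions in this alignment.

The sequences differ at positions 1 (G/T, transversion), 2 (T/G, transversion), 13 (T/A, transversion), 14 (T/A, transversion), 15 (G/A, transition).
Of the 5 differences, 1 transition and 4 transversions, so the answer is 4.

4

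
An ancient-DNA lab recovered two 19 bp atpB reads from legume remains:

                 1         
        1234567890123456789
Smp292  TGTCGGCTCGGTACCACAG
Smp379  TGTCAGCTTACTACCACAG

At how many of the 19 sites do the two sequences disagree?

Differing sites — 5:G/A; 9:C/T; 10:G/A; 11:G/C.
That gives 4 mismatches out of 19 aligned sites, so the Hamming distance is 4.

4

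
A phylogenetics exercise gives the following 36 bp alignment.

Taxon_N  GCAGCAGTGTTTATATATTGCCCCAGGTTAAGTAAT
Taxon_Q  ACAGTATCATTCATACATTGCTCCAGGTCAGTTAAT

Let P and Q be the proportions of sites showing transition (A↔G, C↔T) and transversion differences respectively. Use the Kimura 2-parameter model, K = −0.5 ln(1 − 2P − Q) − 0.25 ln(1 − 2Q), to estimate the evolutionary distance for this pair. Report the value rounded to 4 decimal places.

Mismatches occur at site 1 (G↔A, transition), site 5 (C↔T, transition), site 7 (G↔T, transversion), site 8 (T↔C, transition), site 9 (G↔A, transition), site 12 (T↔C, transition), site 16 (T↔C, transition), site 22 (C↔T, transition), site 29 (T↔C, transition), site 31 (A↔G, transition), site 32 (G↔T, transversion).
Of the 11 differences, 9 transitions and 2 transversions over 36 sites: P = 9/36 = 0.250000, Q = 2/36 = 0.055556.
d = −0.5·ln(0.444444) − 0.25·ln(0.888888) = −0.5·(-0.810931) − 0.25·(-0.117784) = 0.4349.

0.4349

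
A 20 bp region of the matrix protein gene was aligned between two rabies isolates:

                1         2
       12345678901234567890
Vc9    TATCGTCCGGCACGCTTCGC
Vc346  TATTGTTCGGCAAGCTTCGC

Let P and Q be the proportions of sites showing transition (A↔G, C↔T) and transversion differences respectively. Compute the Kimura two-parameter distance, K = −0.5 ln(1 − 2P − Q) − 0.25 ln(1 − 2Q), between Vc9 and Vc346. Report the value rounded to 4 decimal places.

0.1702

The sequences differ at positions 4 (C/T, transition), 7 (C/T, transition), 13 (C/A, transversion).
Of the 3 differences, 2 transitions and 1 transversion over 20 sites: P = 2/20 = 0.100000, Q = 1/20 = 0.050000.
d = −0.5·ln(0.750000) − 0.25·ln(0.900000) = −0.5·(-0.287682) − 0.25·(-0.105361) = 0.1702.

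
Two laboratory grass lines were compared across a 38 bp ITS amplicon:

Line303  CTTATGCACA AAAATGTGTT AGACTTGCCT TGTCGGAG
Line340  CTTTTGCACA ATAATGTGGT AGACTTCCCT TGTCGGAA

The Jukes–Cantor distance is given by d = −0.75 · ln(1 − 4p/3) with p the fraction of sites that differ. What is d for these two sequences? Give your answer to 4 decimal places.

Differing sites — 4:A/T; 12:A/T; 19:T/G; 27:G/C; 38:G/A.
p = 5/38 = 0.131579.
d = −0.75 · ln(1 − (4/3)·0.131579) = −0.75 · ln(0.824561) = −0.75 · (-0.192904) = 0.1447.

0.1447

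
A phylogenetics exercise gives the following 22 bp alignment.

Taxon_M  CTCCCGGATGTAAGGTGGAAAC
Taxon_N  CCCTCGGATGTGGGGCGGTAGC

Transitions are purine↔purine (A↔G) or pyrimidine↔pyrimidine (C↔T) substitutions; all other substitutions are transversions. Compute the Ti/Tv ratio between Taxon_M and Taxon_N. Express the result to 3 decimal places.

6.000

Differing sites — 2:T/C (Ti); 4:C/T (Ti); 12:A/G (Ti); 13:A/G (Ti); 16:T/C (Ti); 19:A/T (Tv); 21:A/G (Ti).
Of the 7 differences, 6 transitions and 1 transversion, so Ti/Tv = 6/1 = 6.000.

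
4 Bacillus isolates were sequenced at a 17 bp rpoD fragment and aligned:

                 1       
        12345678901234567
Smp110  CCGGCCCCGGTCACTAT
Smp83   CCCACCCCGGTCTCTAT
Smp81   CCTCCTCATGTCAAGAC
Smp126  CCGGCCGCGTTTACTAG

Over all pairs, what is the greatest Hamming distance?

Pairwise Hamming distances:
  Smp110 vs Smp83: 3
  Smp110 vs Smp81: 8
  Smp110 vs Smp126: 4
  Smp83 vs Smp81: 9
  Smp83 vs Smp126: 7
  Smp81 vs Smp126: 11
The largest is 11, between Smp81 and Smp126.

11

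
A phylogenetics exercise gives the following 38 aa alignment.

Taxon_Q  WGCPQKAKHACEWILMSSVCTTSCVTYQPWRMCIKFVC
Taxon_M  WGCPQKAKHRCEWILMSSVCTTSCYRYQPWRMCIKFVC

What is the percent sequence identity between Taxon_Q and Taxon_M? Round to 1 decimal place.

92.1%

Mismatches occur at site 10 (A/R), site 25 (V/Y), site 26 (T/R).
35 of the 38 sites match, so the percent identity is 35/38 × 100 = 92.1%.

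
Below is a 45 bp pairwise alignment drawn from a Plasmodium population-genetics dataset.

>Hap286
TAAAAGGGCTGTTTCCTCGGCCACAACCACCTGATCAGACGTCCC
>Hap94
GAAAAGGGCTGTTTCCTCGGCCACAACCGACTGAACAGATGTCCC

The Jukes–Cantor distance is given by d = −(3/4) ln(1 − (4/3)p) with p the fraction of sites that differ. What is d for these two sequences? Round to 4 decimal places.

0.1203

Mismatches occur at site 1 (T/G), site 29 (A/G), site 30 (C/A), site 35 (T/A), site 40 (C/T).
p = 5/45 = 0.111111.
d = −0.75 · ln(1 − (4/3)·0.111111) = −0.75 · ln(0.851852) = −0.75 · (-0.160342) = 0.1203.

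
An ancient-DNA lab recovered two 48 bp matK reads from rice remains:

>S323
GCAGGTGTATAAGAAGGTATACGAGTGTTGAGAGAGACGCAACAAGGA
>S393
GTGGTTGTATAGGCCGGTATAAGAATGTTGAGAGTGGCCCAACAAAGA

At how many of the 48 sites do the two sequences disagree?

Differing sites — 2:C/T; 3:A/G; 5:G/T; 12:A/G; 14:A/C; 15:A/C; 22:C/A; 25:G/A; 35:A/T; 37:A/G; 39:G/C; 46:G/A.
That gives 12 mismatches out of 48 aligned sites, so the Hamming distance is 12.

12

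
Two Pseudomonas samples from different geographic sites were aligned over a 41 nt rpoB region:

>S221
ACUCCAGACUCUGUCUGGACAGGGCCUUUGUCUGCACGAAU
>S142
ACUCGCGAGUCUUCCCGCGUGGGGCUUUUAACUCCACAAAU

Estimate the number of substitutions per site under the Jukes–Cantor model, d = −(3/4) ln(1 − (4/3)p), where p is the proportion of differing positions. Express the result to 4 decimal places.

The sequences differ at positions 5 (C/G), 6 (A/C), 9 (C/G), 13 (G/U), 14 (U/C), 16 (U/C), 18 (G/C), 19 (A/G), 20 (C/U), 21 (A/G), 26 (C/U), 30 (G/A), 31 (U/A), 34 (G/C), 38 (G/A).
p = 15/41 = 0.365854.
d = −0.75 · ln(1 − (4/3)·0.365854) = −0.75 · ln(0.512195) = −0.75 · (-0.669050) = 0.5018.

0.5018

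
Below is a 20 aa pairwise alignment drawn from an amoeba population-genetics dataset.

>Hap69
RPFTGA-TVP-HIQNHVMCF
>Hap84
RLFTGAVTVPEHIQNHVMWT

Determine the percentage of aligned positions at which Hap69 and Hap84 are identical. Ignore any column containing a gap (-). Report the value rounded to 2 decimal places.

83.33%

Excluding the 2 gap columns leaves 18 comparable sites.
The sequences differ at positions 2 (P/L), 19 (C/W), 20 (F/T).
15 of the 18 comparable sites match, so the percent identity is 15/18 × 100 = 83.33%.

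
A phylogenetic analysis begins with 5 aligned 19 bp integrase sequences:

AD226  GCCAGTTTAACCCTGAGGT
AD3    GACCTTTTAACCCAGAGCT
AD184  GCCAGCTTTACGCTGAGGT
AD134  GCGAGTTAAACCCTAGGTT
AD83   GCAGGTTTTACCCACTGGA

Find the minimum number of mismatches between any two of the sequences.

3

Pairwise Hamming distances:
  AD226 vs AD3: 5
  AD226 vs AD184: 3
  AD226 vs AD134: 5
  AD226 vs AD83: 7
  AD3 vs AD184: 8
  AD3 vs AD134: 9
  AD3 vs AD83: 9
  AD184 vs AD134: 8
  AD184 vs AD83: 8
  AD134 vs AD83: 9
The smallest is 3, between AD226 and AD184.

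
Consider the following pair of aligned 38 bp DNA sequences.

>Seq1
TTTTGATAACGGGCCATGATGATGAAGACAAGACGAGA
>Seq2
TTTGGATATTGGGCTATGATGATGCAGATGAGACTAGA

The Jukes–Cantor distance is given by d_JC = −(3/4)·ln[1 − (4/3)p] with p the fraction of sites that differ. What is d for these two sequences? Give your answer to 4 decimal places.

Differing sites — 4:T/G; 9:A/T; 10:C/T; 15:C/T; 25:A/C; 29:C/T; 30:A/G; 35:G/T.
p = 8/38 = 0.210526.
d = −0.75 · ln(1 − (4/3)·0.210526) = −0.75 · ln(0.719299) = −0.75 · (-0.329478) = 0.2471.

0.2471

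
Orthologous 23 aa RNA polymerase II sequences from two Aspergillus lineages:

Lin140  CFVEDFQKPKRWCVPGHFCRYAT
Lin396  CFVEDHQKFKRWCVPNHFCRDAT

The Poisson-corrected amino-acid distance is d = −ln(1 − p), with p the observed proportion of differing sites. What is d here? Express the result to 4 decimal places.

Mismatches occur at site 6 (F/H), site 9 (P/F), site 16 (G/N), site 21 (Y/D).
p = 4/23 = 0.173913.
d = −ln(1 − 0.173913) = −ln(0.826087) = 0.1911.

0.1911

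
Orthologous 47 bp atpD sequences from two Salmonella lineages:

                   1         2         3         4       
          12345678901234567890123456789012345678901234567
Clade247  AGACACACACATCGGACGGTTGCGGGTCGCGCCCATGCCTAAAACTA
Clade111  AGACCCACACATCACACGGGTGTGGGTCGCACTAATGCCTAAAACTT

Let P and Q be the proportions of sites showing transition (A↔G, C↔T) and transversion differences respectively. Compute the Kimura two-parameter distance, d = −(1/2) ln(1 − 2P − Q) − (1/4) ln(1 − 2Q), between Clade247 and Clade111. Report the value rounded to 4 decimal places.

Mismatches occur at site 5 (A→C, transversion), site 14 (G→A, transition), site 15 (G→C, transversion), site 20 (T→G, transversion), site 23 (C→T, transition), site 31 (G→A, transition), site 33 (C→T, transition), site 34 (C→A, transversion), site 47 (A→T, transversion).
Of the 9 differences, 4 transitions and 5 transversions over 47 sites: P = 4/47 = 0.085106, Q = 5/47 = 0.106383.
d = −0.5·ln(0.723405) − 0.25·ln(0.787234) = −0.5·(-0.323786) − 0.25·(-0.239230) = 0.2217.

0.2217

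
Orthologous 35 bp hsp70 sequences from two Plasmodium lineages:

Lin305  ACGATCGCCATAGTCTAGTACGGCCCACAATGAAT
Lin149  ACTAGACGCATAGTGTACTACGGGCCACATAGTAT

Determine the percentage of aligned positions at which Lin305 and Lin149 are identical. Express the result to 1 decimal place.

The sequences differ at positions 3 (G/T), 5 (T/G), 6 (C/A), 7 (G/C), 8 (C/G), 15 (C/G), 18 (G/C), 24 (C/G), 30 (A/T), 31 (T/A), 33 (A/T).
24 of the 35 sites match, so the percent identity is 24/35 × 100 = 68.6%.

68.6%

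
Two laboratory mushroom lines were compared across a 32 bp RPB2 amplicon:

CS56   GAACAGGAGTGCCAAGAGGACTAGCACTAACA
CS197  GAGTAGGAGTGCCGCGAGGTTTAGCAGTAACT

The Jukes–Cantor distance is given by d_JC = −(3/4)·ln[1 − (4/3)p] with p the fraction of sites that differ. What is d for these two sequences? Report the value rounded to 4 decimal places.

0.3041

Differing sites — 3:A/G; 4:C/T; 14:A/G; 15:A/C; 20:A/T; 21:C/T; 27:C/G; 32:A/T.
p = 8/32 = 0.250000.
d = −0.75 · ln(1 − (4/3)·0.250000) = −0.75 · ln(0.666667) = −0.75 · (-0.405465) = 0.3041.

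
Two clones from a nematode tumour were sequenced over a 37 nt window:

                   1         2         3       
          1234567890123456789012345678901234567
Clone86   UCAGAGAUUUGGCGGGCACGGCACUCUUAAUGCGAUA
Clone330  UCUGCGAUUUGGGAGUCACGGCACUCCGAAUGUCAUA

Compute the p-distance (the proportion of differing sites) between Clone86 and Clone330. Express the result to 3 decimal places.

Differing sites — 3:A/U; 5:A/C; 13:C/G; 14:G/A; 16:G/U; 27:U/C; 28:U/G; 33:C/U; 34:G/C.
There are 9 differences over 37 sites, so p = 9/37 = 0.243.

0.243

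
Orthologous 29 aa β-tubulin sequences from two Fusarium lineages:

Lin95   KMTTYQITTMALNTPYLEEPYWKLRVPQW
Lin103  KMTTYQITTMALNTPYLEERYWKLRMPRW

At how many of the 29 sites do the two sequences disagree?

Differing sites — 20:P/R; 26:V/M; 28:Q/R.
That gives 3 mismatches out of 29 aligned sites, so the Hamming distance is 3.

3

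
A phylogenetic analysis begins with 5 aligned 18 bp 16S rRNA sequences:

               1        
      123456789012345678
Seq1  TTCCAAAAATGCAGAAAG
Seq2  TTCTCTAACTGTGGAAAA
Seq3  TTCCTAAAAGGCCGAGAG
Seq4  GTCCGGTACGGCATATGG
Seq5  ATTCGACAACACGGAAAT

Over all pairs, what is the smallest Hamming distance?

Pairwise Hamming distances:
  Seq1 vs Seq2: 7
  Seq1 vs Seq3: 4
  Seq1 vs Seq4: 9
  Seq1 vs Seq5: 8
  Seq2 vs Seq3: 9
  Seq2 vs Seq4: 12
  Seq2 vs Seq5: 11
  Seq3 vs Seq4: 9
  Seq3 vs Seq5: 9
  Seq4 vs Seq5: 12
The smallest is 4, between Seq1 and Seq3.

4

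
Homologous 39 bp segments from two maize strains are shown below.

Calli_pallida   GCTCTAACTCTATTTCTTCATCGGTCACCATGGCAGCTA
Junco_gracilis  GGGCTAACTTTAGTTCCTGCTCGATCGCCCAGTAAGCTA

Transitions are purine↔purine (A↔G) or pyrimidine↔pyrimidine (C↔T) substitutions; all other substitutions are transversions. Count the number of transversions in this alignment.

Mismatches occur at site 2 (C↔G, transversion), site 3 (T↔G, transversion), site 10 (C↔T, transition), site 13 (T↔G, transversion), site 17 (T↔C, transition), site 19 (C↔G, transversion), site 20 (A↔C, transversion), site 24 (G↔A, transition), site 27 (A↔G, transition), site 30 (A↔C, transversion), site 31 (T↔A, transversion), site 33 (G↔T, transversion), site 34 (C↔A, transversion).
Of the 13 differences, 4 transitions and 9 transversions, so the answer is 9.

9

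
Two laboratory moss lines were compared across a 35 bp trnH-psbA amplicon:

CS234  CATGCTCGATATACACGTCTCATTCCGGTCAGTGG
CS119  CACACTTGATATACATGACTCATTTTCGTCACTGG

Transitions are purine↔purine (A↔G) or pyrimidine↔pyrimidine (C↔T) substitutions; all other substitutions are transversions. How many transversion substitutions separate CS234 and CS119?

The sequences differ at positions 3 (T/C, transition), 4 (G/A, transition), 7 (C/T, transition), 16 (C/T, transition), 18 (T/A, transversion), 25 (C/T, transition), 26 (C/T, transition), 27 (G/C, transversion), 32 (G/C, transversion).
Of the 9 differences, 6 transitions and 3 transversions, so the answer is 3.

3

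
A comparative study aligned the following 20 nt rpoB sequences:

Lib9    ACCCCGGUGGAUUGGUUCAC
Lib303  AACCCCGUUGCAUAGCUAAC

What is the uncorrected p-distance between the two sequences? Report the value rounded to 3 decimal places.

0.400

The sequences differ at positions 2 (C/A), 6 (G/C), 9 (G/U), 11 (A/C), 12 (U/A), 14 (G/A), 16 (U/C), 18 (C/A).
There are 8 differences over 20 sites, so p = 8/20 = 0.400.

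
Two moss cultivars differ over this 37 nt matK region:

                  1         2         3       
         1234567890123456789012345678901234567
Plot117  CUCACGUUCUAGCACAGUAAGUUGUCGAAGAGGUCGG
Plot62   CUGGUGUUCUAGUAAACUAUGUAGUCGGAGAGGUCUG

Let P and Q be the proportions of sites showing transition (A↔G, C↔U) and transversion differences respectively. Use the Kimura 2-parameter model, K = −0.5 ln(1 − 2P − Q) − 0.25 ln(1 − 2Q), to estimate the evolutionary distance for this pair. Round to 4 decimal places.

0.3357

Mismatches occur at site 3 (C/G, transversion), site 4 (A/G, transition), site 5 (C/U, transition), site 13 (C/U, transition), site 15 (C/A, transversion), site 17 (G/C, transversion), site 20 (A/U, transversion), site 23 (U/A, transversion), site 28 (A/G, transition), site 36 (G/U, transversion).
Of the 10 differences, 4 transitions and 6 transversions over 37 sites: P = 4/37 = 0.108108, Q = 6/37 = 0.162162.
d = −0.5·ln(0.621622) − 0.25·ln(0.675676) = −0.5·(-0.475423) − 0.25·(-0.392042) = 0.3357.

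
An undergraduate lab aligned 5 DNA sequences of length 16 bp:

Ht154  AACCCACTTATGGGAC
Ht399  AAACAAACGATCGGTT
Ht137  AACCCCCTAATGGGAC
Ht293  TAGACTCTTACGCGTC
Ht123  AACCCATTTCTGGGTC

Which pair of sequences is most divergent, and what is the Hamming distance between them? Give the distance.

Pairwise Hamming distances:
  Ht154 vs Ht399: 8
  Ht154 vs Ht137: 2
  Ht154 vs Ht293: 7
  Ht154 vs Ht123: 3
  Ht399 vs Ht137: 9
  Ht399 vs Ht293: 12
  Ht399 vs Ht123: 8
  Ht137 vs Ht293: 8
  Ht137 vs Ht123: 5
  Ht293 vs Ht123: 8
The largest is 12, between Ht399 and Ht293.

12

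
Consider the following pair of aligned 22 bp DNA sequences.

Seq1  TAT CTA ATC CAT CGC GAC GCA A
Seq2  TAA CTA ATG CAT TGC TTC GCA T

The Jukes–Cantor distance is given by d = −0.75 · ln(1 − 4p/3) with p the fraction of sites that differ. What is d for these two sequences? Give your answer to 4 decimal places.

Mismatches occur at site 3 (T/A), site 9 (C/G), site 13 (C/T), site 16 (G/T), site 17 (A/T), site 22 (A/T).
p = 6/22 = 0.272727.
d = −0.75 · ln(1 − (4/3)·0.272727) = −0.75 · ln(0.636364) = −0.75 · (-0.451985) = 0.3390.

0.3390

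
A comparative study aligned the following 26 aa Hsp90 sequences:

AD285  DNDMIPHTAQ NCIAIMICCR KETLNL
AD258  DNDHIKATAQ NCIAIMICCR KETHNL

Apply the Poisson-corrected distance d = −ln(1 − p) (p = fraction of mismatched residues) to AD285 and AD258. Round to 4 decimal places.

Differing sites — 4:M/H; 6:P/K; 7:H/A; 24:L/H.
p = 4/26 = 0.153846.
d = −ln(1 − 0.153846) = −ln(0.846154) = 0.1671.

0.1671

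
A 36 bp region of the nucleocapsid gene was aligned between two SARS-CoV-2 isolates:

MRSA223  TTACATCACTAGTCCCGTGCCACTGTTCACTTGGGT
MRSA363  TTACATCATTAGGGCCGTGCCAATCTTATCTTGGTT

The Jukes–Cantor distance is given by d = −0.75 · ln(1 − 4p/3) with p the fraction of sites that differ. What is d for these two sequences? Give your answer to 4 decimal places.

0.2635

Mismatches occur at site 9 (C→T), site 13 (T→G), site 14 (C→G), site 23 (C→A), site 25 (G→C), site 28 (C→A), site 29 (A→T), site 35 (G→T).
p = 8/36 = 0.222222.
d = −0.75 · ln(1 − (4/3)·0.222222) = −0.75 · ln(0.703704) = −0.75 · (-0.351397) = 0.2635.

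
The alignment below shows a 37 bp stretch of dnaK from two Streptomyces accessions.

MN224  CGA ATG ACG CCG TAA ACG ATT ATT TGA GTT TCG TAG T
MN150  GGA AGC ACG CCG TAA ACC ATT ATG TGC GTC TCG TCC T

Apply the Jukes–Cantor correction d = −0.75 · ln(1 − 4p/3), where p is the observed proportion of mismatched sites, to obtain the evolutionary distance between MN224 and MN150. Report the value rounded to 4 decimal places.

The sequences differ at positions 1 (C/G), 5 (T/G), 6 (G/C), 18 (G/C), 24 (T/G), 27 (A/C), 30 (T/C), 35 (A/C), 36 (G/C).
p = 9/37 = 0.243243.
d = −0.75 · ln(1 − (4/3)·0.243243) = −0.75 · ln(0.675676) = −0.75 · (-0.392042) = 0.2940.

0.2940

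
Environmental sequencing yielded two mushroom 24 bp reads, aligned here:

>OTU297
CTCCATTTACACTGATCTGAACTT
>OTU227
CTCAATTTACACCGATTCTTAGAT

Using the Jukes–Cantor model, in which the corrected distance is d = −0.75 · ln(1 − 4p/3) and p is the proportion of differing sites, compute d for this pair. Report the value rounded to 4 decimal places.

0.4408

Differing sites — 4:C/A; 13:T/C; 17:C/T; 18:T/C; 19:G/T; 20:A/T; 22:C/G; 23:T/A.
p = 8/24 = 0.333333.
d = −0.75 · ln(1 − (4/3)·0.333333) = −0.75 · ln(0.555556) = −0.75 · (-0.587786) = 0.4408.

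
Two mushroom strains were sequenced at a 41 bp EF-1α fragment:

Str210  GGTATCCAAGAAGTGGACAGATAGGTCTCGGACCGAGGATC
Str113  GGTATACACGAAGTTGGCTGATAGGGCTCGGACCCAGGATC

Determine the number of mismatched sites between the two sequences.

7

The sequences differ at positions 6 (C/A), 9 (A/C), 15 (G/T), 17 (A/G), 19 (A/T), 26 (T/G), 35 (G/C).
That gives 7 mismatches out of 41 aligned sites, so the Hamming distance is 7.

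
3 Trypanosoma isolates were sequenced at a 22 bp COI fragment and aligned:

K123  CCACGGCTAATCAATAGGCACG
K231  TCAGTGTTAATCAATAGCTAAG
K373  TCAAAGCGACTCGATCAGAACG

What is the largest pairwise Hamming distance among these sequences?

Pairwise Hamming distances:
  K123 vs K231: 7
  K123 vs K373: 9
  K231 vs K373: 11
The largest is 11, between K231 and K373.

11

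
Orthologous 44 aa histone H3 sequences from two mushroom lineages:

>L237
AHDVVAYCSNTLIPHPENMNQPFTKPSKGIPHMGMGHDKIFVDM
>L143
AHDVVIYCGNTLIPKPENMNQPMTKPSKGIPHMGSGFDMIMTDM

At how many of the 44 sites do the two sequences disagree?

Mismatches occur at site 6 (A→I), site 9 (S→G), site 15 (H→K), site 23 (F→M), site 35 (M→S), site 37 (H→F), site 39 (K→M), site 41 (F→M), site 42 (V→T).
That gives 9 mismatches out of 44 aligned sites, so the Hamming distance is 9.

9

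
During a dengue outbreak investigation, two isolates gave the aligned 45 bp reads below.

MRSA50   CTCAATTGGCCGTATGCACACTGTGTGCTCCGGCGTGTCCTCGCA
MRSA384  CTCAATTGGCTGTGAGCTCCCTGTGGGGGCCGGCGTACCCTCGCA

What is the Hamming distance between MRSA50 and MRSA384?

The sequences differ at positions 11 (C/T), 14 (A/G), 15 (T/A), 18 (A/T), 20 (A/C), 26 (T/G), 28 (C/G), 29 (T/G), 37 (G/A), 38 (T/C).
That gives 10 mismatches out of 45 aligned sites, so the Hamming distance is 10.

10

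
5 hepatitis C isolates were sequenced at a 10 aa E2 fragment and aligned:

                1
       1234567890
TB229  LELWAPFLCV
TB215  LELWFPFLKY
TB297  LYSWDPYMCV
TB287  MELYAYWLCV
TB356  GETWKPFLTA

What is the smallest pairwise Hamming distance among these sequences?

Pairwise Hamming distances:
  TB229 vs TB215: 3
  TB229 vs TB297: 5
  TB229 vs TB287: 4
  TB229 vs TB356: 5
  TB215 vs TB297: 7
  TB215 vs TB287: 7
  TB215 vs TB356: 5
  TB297 vs TB287: 8
  TB297 vs TB356: 8
  TB287 vs TB356: 8
The smallest is 3, between TB229 and TB215.

3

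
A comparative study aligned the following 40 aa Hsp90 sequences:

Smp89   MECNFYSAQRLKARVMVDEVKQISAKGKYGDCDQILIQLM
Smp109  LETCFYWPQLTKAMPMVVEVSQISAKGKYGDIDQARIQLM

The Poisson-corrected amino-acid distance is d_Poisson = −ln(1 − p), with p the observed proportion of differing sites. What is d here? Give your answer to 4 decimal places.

The sequences differ at positions 1 (M/L), 3 (C/T), 4 (N/C), 7 (S/W), 8 (A/P), 10 (R/L), 11 (L/T), 14 (R/M), 15 (V/P), 18 (D/V), 21 (K/S), 32 (C/I), 35 (I/A), 36 (L/R).
p = 14/40 = 0.350000.
d = −ln(1 − 0.350000) = −ln(0.650000) = 0.4308.

0.4308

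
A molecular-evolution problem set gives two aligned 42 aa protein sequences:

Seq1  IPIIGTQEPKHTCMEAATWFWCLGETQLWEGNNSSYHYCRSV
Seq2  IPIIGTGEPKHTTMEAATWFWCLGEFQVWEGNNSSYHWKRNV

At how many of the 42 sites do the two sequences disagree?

Mismatches occur at site 7 (Q→G), site 13 (C→T), site 26 (T→F), site 28 (L→V), site 38 (Y→W), site 39 (C→K), site 41 (S→N).
That gives 7 mismatches out of 42 aligned sites, so the Hamming distance is 7.

7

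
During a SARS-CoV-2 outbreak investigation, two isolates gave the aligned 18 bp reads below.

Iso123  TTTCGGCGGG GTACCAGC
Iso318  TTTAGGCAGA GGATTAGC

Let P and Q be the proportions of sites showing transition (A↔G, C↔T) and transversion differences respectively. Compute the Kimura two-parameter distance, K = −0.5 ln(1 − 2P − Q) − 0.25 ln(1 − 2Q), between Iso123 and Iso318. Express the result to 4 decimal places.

The sequences differ at positions 4 (C/A, transversion), 8 (G/A, transition), 10 (G/A, transition), 12 (T/G, transversion), 14 (C/T, transition), 15 (C/T, transition).
Of the 6 differences, 4 transitions and 2 transversions over 18 sites: P = 4/18 = 0.222222, Q = 2/18 = 0.111111.
d = −0.5·ln(0.444445) − 0.25·ln(0.777778) = −0.5·(-0.810929) − 0.25·(-0.251314) = 0.4683.

0.4683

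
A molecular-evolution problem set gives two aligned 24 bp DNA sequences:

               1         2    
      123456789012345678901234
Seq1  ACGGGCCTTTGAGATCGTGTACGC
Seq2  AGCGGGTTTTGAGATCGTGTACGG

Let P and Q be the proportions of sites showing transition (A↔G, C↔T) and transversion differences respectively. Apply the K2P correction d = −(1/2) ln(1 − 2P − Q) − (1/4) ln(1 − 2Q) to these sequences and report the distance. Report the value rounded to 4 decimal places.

0.2452

The sequences differ at positions 2 (C/G, transversion), 3 (G/C, transversion), 6 (C/G, transversion), 7 (C/T, transition), 24 (C/G, transversion).
Of the 5 differences, 1 transition and 4 transversions over 24 sites: P = 1/24 = 0.041667, Q = 4/24 = 0.166667.
d = −0.5·ln(0.749999) − 0.25·ln(0.666666) = −0.5·(-0.287683) − 0.25·(-0.405466) = 0.2452.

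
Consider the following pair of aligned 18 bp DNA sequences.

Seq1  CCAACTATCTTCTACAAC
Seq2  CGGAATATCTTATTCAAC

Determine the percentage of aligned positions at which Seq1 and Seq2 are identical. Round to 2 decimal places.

Differing sites — 2:C/G; 3:A/G; 5:C/A; 12:C/A; 14:A/T.
13 of the 18 sites match, so the percent identity is 13/18 × 100 = 72.22%.

72.22%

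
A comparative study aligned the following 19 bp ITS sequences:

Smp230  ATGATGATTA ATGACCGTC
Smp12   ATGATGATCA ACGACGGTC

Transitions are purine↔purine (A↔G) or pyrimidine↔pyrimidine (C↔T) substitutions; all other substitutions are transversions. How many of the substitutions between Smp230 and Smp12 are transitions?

2

The sequences differ at positions 9 (T/C, transition), 12 (T/C, transition), 16 (C/G, transversion).
Of the 3 differences, 2 transitions and 1 transversion, so the answer is 2.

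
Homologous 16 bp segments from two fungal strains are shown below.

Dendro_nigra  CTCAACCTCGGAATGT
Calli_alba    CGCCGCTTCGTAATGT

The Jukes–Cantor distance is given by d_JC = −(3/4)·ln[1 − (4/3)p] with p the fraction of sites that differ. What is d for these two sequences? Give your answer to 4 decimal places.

0.4042

Differing sites — 2:T/G; 4:A/C; 5:A/G; 7:C/T; 11:G/T.
p = 5/16 = 0.312500.
d = −0.75 · ln(1 − (4/3)·0.312500) = −0.75 · ln(0.583333) = −0.75 · (-0.538997) = 0.4042.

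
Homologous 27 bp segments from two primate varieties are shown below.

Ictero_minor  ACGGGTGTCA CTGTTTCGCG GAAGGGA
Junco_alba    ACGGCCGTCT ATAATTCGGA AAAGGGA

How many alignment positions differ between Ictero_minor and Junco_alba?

9

The sequences differ at positions 5 (G/C), 6 (T/C), 10 (A/T), 11 (C/A), 13 (G/A), 14 (T/A), 19 (C/G), 20 (G/A), 21 (G/A).
That gives 9 mismatches out of 27 aligned sites, so the Hamming distance is 9.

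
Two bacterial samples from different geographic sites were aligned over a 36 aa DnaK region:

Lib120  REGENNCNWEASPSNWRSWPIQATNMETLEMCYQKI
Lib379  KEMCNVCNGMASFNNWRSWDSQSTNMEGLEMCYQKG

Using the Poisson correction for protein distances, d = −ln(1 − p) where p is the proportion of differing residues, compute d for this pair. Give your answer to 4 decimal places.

0.4480

Differing sites — 1:R/K; 3:G/M; 4:E/C; 6:N/V; 9:W/G; 10:E/M; 13:P/F; 14:S/N; 20:P/D; 21:I/S; 23:A/S; 28:T/G; 36:I/G.
p = 13/36 = 0.361111.
d = −ln(1 − 0.361111) = −ln(0.638889) = 0.4480.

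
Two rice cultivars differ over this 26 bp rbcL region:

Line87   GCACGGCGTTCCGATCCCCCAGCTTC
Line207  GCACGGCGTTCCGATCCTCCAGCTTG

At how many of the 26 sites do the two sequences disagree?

The sequences differ at positions 18 (C/T), 26 (C/G).
That gives 2 mismatches out of 26 aligned sites, so the Hamming distance is 2.

2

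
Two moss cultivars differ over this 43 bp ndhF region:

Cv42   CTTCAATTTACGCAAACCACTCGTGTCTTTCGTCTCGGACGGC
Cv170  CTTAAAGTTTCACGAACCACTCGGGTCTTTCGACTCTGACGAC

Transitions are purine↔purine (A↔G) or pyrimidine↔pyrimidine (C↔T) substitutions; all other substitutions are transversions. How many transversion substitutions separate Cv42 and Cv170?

Mismatches occur at site 4 (C→A, transversion), site 7 (T→G, transversion), site 10 (A→T, transversion), site 12 (G→A, transition), site 14 (A→G, transition), site 24 (T→G, transversion), site 33 (T→A, transversion), site 37 (G→T, transversion), site 42 (G→A, transition).
Of the 9 differences, 3 transitions and 6 transversions, so the answer is 6.

6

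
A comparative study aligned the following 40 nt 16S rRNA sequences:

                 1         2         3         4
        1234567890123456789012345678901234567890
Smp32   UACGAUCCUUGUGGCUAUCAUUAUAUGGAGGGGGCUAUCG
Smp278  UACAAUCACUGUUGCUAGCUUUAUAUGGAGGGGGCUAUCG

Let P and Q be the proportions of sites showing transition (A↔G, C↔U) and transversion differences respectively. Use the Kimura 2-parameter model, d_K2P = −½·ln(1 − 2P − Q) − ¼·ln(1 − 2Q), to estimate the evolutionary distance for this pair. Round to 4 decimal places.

Mismatches occur at site 4 (G↔A, transition), site 8 (C↔A, transversion), site 9 (U↔C, transition), site 13 (G↔U, transversion), site 18 (U↔G, transversion), site 20 (A↔U, transversion).
Of the 6 differences, 2 transitions and 4 transversions over 40 sites: P = 2/40 = 0.050000, Q = 4/40 = 0.100000.
d = −0.5·ln(0.800000) − 0.25·ln(0.800000) = −0.5·(-0.223144) − 0.25·(-0.223144) = 0.1674.

0.1674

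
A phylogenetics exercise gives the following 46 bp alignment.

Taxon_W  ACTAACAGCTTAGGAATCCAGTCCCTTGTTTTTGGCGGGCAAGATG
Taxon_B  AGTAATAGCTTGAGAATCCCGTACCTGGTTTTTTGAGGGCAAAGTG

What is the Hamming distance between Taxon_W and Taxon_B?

Differing sites — 2:C/G; 6:C/T; 12:A/G; 13:G/A; 20:A/C; 23:C/A; 27:T/G; 34:G/T; 36:C/A; 43:G/A; 44:A/G.
That gives 11 mismatches out of 46 aligned sites, so the Hamming distance is 11.

11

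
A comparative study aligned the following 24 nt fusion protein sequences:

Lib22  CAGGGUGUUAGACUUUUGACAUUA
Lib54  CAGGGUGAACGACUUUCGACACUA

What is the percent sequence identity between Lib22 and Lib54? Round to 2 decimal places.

79.17%

The sequences differ at positions 8 (U/A), 9 (U/A), 10 (A/C), 17 (U/C), 22 (U/C).
19 of the 24 sites match, so the percent identity is 19/24 × 100 = 79.17%.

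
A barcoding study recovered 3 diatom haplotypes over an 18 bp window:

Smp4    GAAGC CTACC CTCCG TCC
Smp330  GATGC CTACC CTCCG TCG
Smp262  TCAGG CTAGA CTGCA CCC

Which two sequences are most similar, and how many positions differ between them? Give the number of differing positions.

Pairwise Hamming distances:
  Smp4 vs Smp330: 2
  Smp4 vs Smp262: 8
  Smp330 vs Smp262: 10
The smallest is 2, between Smp4 and Smp330.

2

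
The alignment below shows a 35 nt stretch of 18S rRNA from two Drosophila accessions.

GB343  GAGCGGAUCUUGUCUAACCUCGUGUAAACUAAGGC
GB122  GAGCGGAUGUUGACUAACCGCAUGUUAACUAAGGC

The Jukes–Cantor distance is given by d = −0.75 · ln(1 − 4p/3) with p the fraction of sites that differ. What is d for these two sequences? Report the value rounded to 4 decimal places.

Differing sites — 9:C/G; 13:U/A; 20:U/G; 22:G/A; 26:A/U.
p = 5/35 = 0.142857.
d = −0.75 · ln(1 − (4/3)·0.142857) = −0.75 · ln(0.809524) = −0.75 · (-0.211309) = 0.1585.

0.1585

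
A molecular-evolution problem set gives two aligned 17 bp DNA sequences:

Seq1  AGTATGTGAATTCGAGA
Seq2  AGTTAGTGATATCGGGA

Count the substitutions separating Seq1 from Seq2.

5

The sequences differ at positions 4 (A/T), 5 (T/A), 10 (A/T), 11 (T/A), 15 (A/G).
That gives 5 mismatches out of 17 aligned sites, so the Hamming distance is 5.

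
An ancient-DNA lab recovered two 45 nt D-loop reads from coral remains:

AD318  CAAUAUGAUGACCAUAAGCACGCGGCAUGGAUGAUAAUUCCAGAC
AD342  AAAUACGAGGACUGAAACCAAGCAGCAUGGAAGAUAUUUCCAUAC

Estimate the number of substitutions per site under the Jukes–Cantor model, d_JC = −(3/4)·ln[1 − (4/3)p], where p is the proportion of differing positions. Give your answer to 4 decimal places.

The sequences differ at positions 1 (C/A), 6 (U/C), 9 (U/G), 13 (C/U), 14 (A/G), 15 (U/A), 18 (G/C), 21 (C/A), 24 (G/A), 32 (U/A), 37 (A/U), 43 (G/U).
p = 12/45 = 0.266667.
d = −0.75 · ln(1 − (4/3)·0.266667) = −0.75 · ln(0.644444) = −0.75 · (-0.439367) = 0.3295.

0.3295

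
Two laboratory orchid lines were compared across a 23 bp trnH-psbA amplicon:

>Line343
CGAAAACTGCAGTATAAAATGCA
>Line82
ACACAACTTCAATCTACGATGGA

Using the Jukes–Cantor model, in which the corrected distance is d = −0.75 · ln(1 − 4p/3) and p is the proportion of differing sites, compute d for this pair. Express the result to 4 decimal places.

Mismatches occur at site 1 (C→A), site 2 (G→C), site 4 (A→C), site 9 (G→T), site 12 (G→A), site 14 (A→C), site 17 (A→C), site 18 (A→G), site 22 (C→G).
p = 9/23 = 0.391304.
d = −0.75 · ln(1 − (4/3)·0.391304) = −0.75 · ln(0.478261) = −0.75 · (-0.737599) = 0.5532.

0.5532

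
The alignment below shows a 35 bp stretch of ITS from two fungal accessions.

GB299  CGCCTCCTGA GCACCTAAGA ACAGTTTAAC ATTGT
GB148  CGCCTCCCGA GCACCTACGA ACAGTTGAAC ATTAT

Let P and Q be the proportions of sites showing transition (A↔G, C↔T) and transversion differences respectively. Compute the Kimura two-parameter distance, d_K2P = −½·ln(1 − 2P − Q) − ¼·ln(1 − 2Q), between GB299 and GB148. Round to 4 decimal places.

Differing sites — 8:T/C (Ti); 18:A/C (Tv); 27:T/G (Tv); 34:G/A (Ti).
Of the 4 differences, 2 transitions and 2 transversions over 35 sites: P = 2/35 = 0.057143, Q = 2/35 = 0.057143.
d = −0.5·ln(0.828571) − 0.25·ln(0.885714) = −0.5·(-0.188053) − 0.25·(-0.121361) = 0.1244.

0.1244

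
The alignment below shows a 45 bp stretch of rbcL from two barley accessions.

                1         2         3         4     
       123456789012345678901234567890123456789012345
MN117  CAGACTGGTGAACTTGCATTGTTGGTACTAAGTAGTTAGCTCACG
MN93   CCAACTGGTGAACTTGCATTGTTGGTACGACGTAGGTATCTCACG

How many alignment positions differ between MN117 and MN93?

6

Mismatches occur at site 2 (A/C), site 3 (G/A), site 29 (T/G), site 31 (A/C), site 36 (T/G), site 39 (G/T).
That gives 6 mismatches out of 45 aligned sites, so the Hamming distance is 6.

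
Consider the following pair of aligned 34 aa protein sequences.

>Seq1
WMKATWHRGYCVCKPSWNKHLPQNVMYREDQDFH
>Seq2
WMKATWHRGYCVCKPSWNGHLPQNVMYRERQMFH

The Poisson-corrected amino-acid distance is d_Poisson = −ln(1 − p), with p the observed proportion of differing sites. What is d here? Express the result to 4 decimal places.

Differing sites — 19:K/G; 30:D/R; 32:D/M.
p = 3/34 = 0.088235.
d = −ln(1 − 0.088235) = −ln(0.911765) = 0.0924.

0.0924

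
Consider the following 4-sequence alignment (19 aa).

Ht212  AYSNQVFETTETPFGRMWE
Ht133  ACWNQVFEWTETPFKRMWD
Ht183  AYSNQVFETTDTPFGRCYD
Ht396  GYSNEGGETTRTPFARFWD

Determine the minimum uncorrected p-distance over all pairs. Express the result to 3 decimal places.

0.211

Pairwise Hamming distances:
  Ht212 vs Ht133: 5
  Ht212 vs Ht183: 4
  Ht212 vs Ht396: 8
  Ht133 vs Ht183: 7
  Ht133 vs Ht396: 10
  Ht183 vs Ht396: 8
The smallest is 4 mismatches, between Ht212 and Ht183; p = 4/19 = 0.211.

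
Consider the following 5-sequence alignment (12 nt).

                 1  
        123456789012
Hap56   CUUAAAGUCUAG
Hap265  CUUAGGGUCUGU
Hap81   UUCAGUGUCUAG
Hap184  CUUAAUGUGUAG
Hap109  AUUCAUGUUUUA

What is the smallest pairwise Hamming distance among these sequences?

2

Pairwise Hamming distances:
  Hap56 vs Hap265: 4
  Hap56 vs Hap81: 4
  Hap56 vs Hap184: 2
  Hap56 vs Hap109: 6
  Hap265 vs Hap81: 5
  Hap265 vs Hap184: 5
  Hap265 vs Hap109: 7
  Hap81 vs Hap184: 4
  Hap81 vs Hap109: 7
  Hap184 vs Hap109: 5
The smallest is 2, between Hap56 and Hap184.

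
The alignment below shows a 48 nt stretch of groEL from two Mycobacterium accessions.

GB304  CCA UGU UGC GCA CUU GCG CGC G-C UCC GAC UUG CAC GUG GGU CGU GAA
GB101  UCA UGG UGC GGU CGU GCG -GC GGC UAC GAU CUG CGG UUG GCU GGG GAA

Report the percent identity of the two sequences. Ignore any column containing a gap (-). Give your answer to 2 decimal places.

69.57%

Excluding the 2 gap columns leaves 46 comparable sites.
Differing sites — 1:C/U; 6:U/G; 11:C/G; 12:A/U; 14:U/G; 26:C/A; 30:C/U; 31:U/C; 35:A/G; 36:C/G; 37:G/U; 41:G/C; 43:C/G; 45:U/G.
32 of the 46 comparable sites match, so the percent identity is 32/46 × 100 = 69.57%.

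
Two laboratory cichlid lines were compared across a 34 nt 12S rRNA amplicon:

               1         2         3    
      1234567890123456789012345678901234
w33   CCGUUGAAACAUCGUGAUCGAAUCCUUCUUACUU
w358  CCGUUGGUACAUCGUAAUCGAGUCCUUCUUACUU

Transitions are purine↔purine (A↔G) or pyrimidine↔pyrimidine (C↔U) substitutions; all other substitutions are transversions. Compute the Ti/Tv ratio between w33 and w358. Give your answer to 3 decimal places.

Differing sites — 7:A/G (Ti); 8:A/U (Tv); 16:G/A (Ti); 22:A/G (Ti).
Of the 4 differences, 3 transitions and 1 transversion, so Ti/Tv = 3/1 = 3.000.

3.000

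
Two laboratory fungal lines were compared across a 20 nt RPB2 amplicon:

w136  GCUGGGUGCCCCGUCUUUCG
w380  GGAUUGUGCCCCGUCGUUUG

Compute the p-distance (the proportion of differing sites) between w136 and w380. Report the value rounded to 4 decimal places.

Mismatches occur at site 2 (C↔G), site 3 (U↔A), site 4 (G↔U), site 5 (G↔U), site 16 (U↔G), site 19 (C↔U).
There are 6 differences over 20 sites, so p = 6/20 = 0.3000.

0.3000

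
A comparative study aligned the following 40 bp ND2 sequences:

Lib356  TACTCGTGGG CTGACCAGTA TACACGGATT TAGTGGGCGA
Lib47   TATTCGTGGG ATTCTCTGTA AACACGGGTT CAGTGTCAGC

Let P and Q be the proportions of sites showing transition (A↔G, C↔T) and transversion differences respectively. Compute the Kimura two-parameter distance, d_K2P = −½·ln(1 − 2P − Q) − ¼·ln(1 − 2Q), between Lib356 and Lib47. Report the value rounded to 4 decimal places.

0.4262

The sequences differ at positions 3 (C/T, transition), 11 (C/A, transversion), 13 (G/T, transversion), 14 (A/C, transversion), 15 (C/T, transition), 17 (A/T, transversion), 21 (T/A, transversion), 28 (A/G, transition), 31 (T/C, transition), 36 (G/T, transversion), 37 (G/C, transversion), 38 (C/A, transversion), 40 (A/C, transversion).
Of the 13 differences, 4 transitions and 9 transversions over 40 sites: P = 4/40 = 0.100000, Q = 9/40 = 0.225000.
d = −0.5·ln(0.575000) − 0.25·ln(0.550000) = −0.5·(-0.553385) − 0.25·(-0.597837) = 0.4262.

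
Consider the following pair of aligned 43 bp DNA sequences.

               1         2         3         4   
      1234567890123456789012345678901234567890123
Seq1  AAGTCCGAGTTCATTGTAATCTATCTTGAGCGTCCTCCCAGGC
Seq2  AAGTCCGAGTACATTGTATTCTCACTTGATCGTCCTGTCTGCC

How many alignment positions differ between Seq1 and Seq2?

9

Differing sites — 11:T/A; 19:A/T; 23:A/C; 24:T/A; 30:G/T; 37:C/G; 38:C/T; 40:A/T; 42:G/C.
That gives 9 mismatches out of 43 aligned sites, so the Hamming distance is 9.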